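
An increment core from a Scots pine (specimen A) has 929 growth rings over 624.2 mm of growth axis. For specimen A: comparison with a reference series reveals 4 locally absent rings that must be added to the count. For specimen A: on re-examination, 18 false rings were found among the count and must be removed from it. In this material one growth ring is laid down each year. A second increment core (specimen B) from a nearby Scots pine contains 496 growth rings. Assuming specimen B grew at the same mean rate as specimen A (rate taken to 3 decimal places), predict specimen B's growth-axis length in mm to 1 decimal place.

338.3 mm

Specimen A: correcting the raw count gives 929 − 18 + 4 = 915 true growth rings.
A: Mean rate = 624.2 mm / 915 years ≈ 0.682 mm per year.
For B, 0.682 mm/year × 496 years = 338.3 mm.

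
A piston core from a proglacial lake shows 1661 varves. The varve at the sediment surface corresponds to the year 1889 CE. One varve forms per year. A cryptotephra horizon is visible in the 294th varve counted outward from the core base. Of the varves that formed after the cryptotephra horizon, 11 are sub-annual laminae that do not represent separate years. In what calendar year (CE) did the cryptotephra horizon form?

Between varve 294 and the sediment surface there are 1661 − 294 = 1367 varves.
1367 − 11 false = 1356 true varves after the cryptotephra horizon.
Counting back 1356 years from 1889 CE places the cryptotephra horizon in 1889 − 1356 = 533 CE.

533 CE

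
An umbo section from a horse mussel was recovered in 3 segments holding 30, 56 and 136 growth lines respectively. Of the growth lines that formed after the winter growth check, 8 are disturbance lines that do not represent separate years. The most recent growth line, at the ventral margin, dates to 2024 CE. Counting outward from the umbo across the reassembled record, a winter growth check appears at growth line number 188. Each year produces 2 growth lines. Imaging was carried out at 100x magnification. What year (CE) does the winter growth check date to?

2011 CE

Total growth lines = 30 + 56 + 136 = 222.
222 − 188 = 34 growth lines lie beyond the winter growth check toward the ventral margin.
Removing the 8 false growth lines leaves 34 − 8 = 26 true growth lines beyond the winter growth check.
26 growth lines at 2 per year is 26 / 2 = 13 years.
The growth line at the ventral margin is 2024 CE, so the winter growth check dates to 2024 − 13 = 2011 CE.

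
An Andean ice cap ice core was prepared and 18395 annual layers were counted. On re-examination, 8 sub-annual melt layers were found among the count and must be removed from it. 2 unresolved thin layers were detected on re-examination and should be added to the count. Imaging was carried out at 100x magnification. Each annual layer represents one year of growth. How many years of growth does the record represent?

18389 yr

Adjusted count: 18395 − 8 + 2 = 18389 annual layers.
One annual layer per year makes the duration 18389 years.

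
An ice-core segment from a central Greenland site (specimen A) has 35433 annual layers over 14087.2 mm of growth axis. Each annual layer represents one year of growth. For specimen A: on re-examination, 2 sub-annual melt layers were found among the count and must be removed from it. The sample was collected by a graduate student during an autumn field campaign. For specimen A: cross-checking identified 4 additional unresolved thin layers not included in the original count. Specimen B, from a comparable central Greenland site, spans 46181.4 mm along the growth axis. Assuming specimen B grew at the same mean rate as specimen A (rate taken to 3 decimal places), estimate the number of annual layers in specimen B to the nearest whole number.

Specimen A: after corrections the count is 35433 − 2 + 4 = 35435 annual layers.
A: Mean rate = 14087.2 mm / 35435 years ≈ 0.398 mm/year.
B spans 46181.4 / 0.398 = 116033.67 years ≈ 116034 annual layers.

116034 annual layers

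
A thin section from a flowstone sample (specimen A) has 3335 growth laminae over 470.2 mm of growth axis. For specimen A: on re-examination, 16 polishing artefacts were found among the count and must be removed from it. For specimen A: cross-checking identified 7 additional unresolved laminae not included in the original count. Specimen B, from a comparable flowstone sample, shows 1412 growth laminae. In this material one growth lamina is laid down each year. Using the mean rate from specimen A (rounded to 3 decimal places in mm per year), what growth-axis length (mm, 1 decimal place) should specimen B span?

199.1 mm

Specimen A: true growth lamina count = 3335 − 16 + 7 = 3326.
A: Extension rate ≈ 470.2 / 3326 = 0.141 mm per year.
Length of B = 0.141 × 1412 = 199.1 mm.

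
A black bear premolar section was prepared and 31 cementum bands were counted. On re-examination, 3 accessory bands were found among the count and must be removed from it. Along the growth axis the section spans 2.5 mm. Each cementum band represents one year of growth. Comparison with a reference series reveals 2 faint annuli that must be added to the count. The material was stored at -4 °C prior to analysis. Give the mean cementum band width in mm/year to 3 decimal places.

0.083 mm/year

Adjusted count: 31 − 3 + 2 = 30 cementum bands.
2.5 mm over 30 years gives 2.5 / 30 ≈ 0.083 mm/year.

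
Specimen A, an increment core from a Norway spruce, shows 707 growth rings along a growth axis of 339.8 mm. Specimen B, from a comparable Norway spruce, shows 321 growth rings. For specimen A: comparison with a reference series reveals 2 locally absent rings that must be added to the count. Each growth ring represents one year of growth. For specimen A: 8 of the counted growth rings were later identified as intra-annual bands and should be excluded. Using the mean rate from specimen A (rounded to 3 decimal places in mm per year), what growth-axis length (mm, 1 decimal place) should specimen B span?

155.7 mm

Specimen A: true growth ring count = 707 − 8 + 2 = 701.
A: Extension rate ≈ 339.8 / 701 = 0.485 mm/year.
Length of B = 0.485 × 321 = 155.7 mm.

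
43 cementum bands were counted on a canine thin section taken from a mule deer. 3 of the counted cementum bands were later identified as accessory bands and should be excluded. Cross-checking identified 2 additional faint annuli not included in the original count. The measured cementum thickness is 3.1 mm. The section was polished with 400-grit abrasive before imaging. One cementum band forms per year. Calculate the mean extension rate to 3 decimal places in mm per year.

0.074 mm per year

Correcting the raw count gives 43 − 3 + 2 = 42 true cementum bands.
Mean rate = 3.1 mm / 42 years ≈ 0.074 mm per year.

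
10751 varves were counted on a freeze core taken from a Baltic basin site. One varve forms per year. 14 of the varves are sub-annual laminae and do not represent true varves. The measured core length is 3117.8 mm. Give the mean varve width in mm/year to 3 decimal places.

Adjusted count: 10751 − 14 = 10737 varves.
3117.8 mm over 10737 years gives 3117.8 / 10737 ≈ 0.290 mm/year.

0.290 mm/year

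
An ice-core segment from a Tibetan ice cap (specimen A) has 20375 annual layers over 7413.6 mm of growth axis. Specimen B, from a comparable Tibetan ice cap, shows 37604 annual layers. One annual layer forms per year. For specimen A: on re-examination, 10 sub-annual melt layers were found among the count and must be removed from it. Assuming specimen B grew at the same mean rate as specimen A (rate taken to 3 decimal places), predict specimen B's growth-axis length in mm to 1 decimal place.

Specimen A: correcting the raw count gives 20375 − 10 = 20365 true annual layers.
A: 7413.6 mm over 20365 years gives 7413.6 / 20365 ≈ 0.364 mm/year.
B's length ≈ 0.364 × 37604 = 13687.9 mm.

13687.9 mm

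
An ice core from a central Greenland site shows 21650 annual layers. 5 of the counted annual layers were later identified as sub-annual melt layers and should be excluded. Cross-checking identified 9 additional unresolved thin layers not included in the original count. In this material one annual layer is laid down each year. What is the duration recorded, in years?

True annual layer count = 21650 − 5 + 9 = 21654.
One annual layer per year makes the duration 21654 years.

21654 years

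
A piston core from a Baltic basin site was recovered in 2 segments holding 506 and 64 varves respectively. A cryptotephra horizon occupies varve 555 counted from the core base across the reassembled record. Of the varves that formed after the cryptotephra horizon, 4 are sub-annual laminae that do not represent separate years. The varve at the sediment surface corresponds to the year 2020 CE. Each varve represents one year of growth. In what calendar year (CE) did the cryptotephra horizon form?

Total varves = 506 + 64 = 570.
The cryptotephra horizon sits at varve 555 from the core base, so 570 − 555 = 15 varves formed after it.
Excluding 4 false varves: 15 − 4 = 11.
2020 − 11 = 2009 CE.

2009 CE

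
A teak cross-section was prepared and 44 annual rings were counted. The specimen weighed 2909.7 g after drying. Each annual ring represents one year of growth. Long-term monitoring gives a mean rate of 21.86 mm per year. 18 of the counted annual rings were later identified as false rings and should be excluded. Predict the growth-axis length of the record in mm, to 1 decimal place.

Adjusted count: 44 − 18 = 26 annual rings.
Length ≈ 21.86 × 26 = 568.4 mm.

568.4 mm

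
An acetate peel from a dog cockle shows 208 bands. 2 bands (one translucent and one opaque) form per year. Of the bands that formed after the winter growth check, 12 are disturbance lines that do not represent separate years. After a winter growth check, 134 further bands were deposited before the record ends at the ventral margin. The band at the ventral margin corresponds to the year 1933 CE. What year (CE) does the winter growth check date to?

1872 CE

134 bands formed after the winter growth check.
Excluding 12 false bands: 134 − 12 = 122.
With 2 bands per year, 122 / 2 = 61 years.
1933 − 61 = 1872 CE.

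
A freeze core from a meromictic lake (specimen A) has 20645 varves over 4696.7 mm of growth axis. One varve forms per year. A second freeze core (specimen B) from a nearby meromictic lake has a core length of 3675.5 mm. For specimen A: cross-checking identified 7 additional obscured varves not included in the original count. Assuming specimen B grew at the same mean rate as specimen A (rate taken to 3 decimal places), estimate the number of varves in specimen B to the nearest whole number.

Specimen A: adjusted count: 20645 + 7 = 20652 varves.
A: Extension rate ≈ 4696.7 / 20652 = 0.227 mm per year.
For B, 3675.5 / 0.227 = 16191.63 years ≈ 16192 varves.

16192 varves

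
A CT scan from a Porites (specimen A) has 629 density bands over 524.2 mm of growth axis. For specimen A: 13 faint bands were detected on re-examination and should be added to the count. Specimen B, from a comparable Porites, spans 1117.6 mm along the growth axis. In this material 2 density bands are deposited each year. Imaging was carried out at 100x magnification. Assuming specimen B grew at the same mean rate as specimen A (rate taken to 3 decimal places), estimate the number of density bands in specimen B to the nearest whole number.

1369 density bands

Specimen A: true density band count = 629 + 13 = 642.
Specimen A: with 2 density bands per year, 642 / 2 = 321 years.
A: Extension rate ≈ 524.2 / 321 = 1.633 mm/yr.
B spans 1117.6 / 1.633 = 684.38 years; at 2 density bands per year that is 684.38 × 2 ≈ 1369 density bands.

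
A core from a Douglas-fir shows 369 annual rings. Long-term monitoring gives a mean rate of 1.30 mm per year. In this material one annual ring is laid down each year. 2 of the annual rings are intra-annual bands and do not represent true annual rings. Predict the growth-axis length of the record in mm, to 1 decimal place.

Correcting the raw count gives 369 − 2 = 367 true annual rings.
Length ≈ 1.30 × 367 = 477.1 mm.

477.1 mm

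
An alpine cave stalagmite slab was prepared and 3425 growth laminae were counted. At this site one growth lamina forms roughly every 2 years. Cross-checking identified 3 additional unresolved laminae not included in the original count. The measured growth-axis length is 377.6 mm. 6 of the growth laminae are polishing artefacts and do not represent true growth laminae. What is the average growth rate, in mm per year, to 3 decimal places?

0.055 mm per year

Correcting the raw count gives 3425 − 6 + 3 = 3422 true growth laminae.
Multiplying by 2 years per growth lamina: 3422 × 2 = 6844 years.
377.6 mm over 6844 years gives 377.6 / 6844 ≈ 0.055 mm per year.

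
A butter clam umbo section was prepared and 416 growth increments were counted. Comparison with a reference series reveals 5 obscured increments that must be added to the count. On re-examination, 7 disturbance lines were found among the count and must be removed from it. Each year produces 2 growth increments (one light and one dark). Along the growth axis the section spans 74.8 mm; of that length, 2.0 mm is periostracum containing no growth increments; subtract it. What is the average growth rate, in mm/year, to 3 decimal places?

0.352 mm/year

Adjusted count: 416 − 7 + 5 = 414 growth increments.
With 2 growth increments per year, 414 / 2 = 207 years.
The growth record spans 74.8 − 2.0 = 72.8 mm.
72.8 mm over 207 years gives 72.8 / 207 ≈ 0.352 mm/year.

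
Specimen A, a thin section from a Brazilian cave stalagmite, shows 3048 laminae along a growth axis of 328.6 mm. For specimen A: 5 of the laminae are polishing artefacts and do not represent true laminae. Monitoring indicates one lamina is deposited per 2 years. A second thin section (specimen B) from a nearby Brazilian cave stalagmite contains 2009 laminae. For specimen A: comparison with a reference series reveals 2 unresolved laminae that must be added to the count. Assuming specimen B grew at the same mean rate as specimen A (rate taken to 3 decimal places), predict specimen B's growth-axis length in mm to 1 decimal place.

Specimen A: true lamina count = 3048 − 5 + 2 = 3045.
Specimen A: at 2 years per lamina, 3045 × 2 = 6090 years.
A: Extension rate ≈ 328.6 / 6090 = 0.054 mm/yr.
Specimen B: 2009 laminae at 2 years each span 2009 × 2 = 4018 years. For B, 0.054 mm/year × 4018 years = 217.0 mm.

217.0 mm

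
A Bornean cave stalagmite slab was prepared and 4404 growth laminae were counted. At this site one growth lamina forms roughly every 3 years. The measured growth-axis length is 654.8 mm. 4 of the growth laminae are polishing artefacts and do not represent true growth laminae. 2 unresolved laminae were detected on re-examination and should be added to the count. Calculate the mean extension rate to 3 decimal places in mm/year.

True growth lamina count = 4404 − 4 + 2 = 4402.
Multiplying by 3 years per growth lamina: 4402 × 3 = 13206 years.
Mean rate = 654.8 mm / 13206 years ≈ 0.050 mm/year.

0.050 mm/year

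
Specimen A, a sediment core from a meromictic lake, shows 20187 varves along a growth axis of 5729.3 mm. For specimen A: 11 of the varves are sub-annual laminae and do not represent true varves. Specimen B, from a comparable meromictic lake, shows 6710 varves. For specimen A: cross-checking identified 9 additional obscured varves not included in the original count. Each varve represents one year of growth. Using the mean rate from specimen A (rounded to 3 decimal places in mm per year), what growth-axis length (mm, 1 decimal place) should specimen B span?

1905.6 mm

Specimen A: after corrections the count is 20187 − 11 + 9 = 20185 varves.
A: Mean rate = 5729.3 mm / 20185 years ≈ 0.284 mm per year.
Length of B = 0.284 × 6710 = 1905.6 mm.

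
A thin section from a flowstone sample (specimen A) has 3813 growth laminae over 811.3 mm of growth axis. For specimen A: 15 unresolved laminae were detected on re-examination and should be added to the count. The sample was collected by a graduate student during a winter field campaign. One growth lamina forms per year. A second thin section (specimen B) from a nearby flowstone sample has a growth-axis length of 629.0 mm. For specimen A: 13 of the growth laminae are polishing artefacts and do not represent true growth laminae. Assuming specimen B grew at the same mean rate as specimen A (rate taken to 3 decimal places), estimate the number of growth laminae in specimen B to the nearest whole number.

2953 growth laminae

Specimen A: correcting the raw count gives 3813 − 13 + 15 = 3815 true growth laminae.
A: 811.3 mm over 3815 years gives 811.3 / 3815 ≈ 0.213 mm/year.
B spans 629.0 / 0.213 = 2953.05 years ≈ 2953 growth laminae.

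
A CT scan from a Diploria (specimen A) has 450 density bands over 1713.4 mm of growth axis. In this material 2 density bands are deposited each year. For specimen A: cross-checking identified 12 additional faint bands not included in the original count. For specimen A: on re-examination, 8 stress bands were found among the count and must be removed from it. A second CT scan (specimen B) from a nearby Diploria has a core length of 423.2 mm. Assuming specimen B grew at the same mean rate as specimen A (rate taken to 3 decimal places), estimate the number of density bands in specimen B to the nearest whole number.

Specimen A: after corrections the count is 450 − 8 + 12 = 454 density bands.
Specimen A: dividing by 2 density bands per year: 454 / 2 = 227 years.
A: Mean rate = 1713.4 mm / 227 years ≈ 7.548 mm per year.
For B, 423.2 / 7.548 = 56.07 years; at 2 density bands per year that is 56.07 × 2 ≈ 112 density bands.

112 density bands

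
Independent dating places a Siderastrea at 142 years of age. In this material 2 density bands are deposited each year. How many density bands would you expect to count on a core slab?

With 2 density bands per year, 142 years would produce 142 × 2 = 284 density bands.
So 284 density bands should be present.

284 density bands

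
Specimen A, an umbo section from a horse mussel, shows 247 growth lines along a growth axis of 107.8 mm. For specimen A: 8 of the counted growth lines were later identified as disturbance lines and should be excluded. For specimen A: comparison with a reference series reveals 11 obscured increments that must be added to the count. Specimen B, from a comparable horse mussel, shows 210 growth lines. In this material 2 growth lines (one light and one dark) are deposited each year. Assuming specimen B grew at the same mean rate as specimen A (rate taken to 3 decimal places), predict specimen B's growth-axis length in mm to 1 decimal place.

90.5 mm

Specimen A: correcting the raw count gives 247 − 8 + 11 = 250 true growth lines.
Specimen A: 250 growth lines at 2 per year is 250 / 2 = 125 years.
A: 107.8 mm over 125 years gives 107.8 / 125 ≈ 0.862 mm per year.
Specimen B: with 2 growth lines per year, 210 / 2 = 105 years. B's length ≈ 0.862 × 105 = 90.5 mm.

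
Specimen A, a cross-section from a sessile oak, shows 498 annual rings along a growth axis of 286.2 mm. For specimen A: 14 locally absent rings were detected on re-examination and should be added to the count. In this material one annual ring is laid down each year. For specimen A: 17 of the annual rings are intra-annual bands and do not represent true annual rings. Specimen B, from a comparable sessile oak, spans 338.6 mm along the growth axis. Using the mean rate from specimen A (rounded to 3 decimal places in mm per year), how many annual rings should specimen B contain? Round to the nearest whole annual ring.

Specimen A: adjusted count: 498 − 17 + 14 = 495 annual rings.
A: 286.2 mm over 495 years gives 286.2 / 495 ≈ 0.578 mm per year.
For B, 338.6 / 0.578 = 585.81 years ≈ 586 annual rings.

586 annual rings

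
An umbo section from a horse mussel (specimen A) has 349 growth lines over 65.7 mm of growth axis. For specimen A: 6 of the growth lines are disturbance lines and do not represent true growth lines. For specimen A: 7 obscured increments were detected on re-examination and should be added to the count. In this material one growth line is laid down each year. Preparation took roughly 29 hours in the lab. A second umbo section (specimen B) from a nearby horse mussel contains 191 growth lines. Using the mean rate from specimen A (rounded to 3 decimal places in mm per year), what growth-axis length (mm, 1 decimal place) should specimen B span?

35.9 mm

Specimen A: adjusted count: 349 − 6 + 7 = 350 growth lines.
A: Mean rate = 65.7 mm / 350 years ≈ 0.188 mm per year.
B's length ≈ 0.188 × 191 = 35.9 mm.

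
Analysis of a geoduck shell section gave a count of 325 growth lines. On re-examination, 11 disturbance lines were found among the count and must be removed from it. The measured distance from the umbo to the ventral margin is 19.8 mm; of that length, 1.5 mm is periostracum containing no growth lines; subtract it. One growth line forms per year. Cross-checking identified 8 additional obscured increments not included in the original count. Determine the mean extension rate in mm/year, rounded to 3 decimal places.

0.057 mm/year

After corrections the count is 325 − 11 + 8 = 322 growth lines.
Net length = 19.8 − 1.5 = 18.3 mm.
18.3 mm over 322 years gives 18.3 / 322 ≈ 0.057 mm/year.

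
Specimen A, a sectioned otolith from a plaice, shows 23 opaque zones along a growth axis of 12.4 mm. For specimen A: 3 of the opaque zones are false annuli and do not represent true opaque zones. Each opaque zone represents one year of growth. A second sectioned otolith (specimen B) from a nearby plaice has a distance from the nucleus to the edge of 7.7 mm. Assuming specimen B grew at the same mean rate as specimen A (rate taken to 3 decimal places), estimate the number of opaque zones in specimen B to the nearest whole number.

12 opaque zones

Specimen A: correcting the raw count gives 23 − 3 = 20 true opaque zones.
A: 12.4 mm over 20 years gives 12.4 / 20 ≈ 0.620 mm/year.
B spans 7.7 / 0.620 = 12.42 years ≈ 12 opaque zones.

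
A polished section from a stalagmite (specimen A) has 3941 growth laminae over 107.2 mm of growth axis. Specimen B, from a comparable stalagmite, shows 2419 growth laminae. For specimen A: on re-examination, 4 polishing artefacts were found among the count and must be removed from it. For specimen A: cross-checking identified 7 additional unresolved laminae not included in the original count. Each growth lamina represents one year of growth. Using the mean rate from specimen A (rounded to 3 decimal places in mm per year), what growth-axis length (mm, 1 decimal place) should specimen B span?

65.3 mm

Specimen A: correcting the raw count gives 3941 − 4 + 7 = 3944 true growth laminae.
A: 107.2 mm over 3944 years gives 107.2 / 3944 ≈ 0.027 mm/yr.
B's length ≈ 0.027 × 2419 = 65.3 mm.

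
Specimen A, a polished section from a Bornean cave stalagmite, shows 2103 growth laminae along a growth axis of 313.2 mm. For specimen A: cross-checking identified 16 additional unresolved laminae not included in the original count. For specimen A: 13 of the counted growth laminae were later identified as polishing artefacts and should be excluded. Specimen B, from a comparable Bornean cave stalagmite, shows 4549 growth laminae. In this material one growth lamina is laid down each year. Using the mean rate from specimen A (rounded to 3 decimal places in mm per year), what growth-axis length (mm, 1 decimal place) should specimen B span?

Specimen A: adjusted count: 2103 − 13 + 16 = 2106 growth laminae.
A: Extension rate ≈ 313.2 / 2106 = 0.149 mm/yr.
For B, 0.149 mm/year × 4549 years = 677.8 mm.

677.8 mm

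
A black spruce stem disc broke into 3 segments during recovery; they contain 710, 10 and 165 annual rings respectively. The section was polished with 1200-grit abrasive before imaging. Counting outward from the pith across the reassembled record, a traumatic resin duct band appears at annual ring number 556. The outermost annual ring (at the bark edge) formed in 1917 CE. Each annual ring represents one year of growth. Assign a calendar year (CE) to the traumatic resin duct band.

Total annual rings = 710 + 10 + 165 = 885.
Between annual ring 556 and the bark edge there are 885 − 556 = 329 annual rings.
Counting back 329 years from 1917 CE places the traumatic resin duct band in 1917 − 329 = 1588 CE.

1588 CE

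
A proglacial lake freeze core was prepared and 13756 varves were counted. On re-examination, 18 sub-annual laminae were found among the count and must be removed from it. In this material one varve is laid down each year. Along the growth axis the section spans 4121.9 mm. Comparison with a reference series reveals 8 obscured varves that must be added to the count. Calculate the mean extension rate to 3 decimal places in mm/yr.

Correcting the raw count gives 13756 − 18 + 8 = 13746 true varves.
Mean rate = 4121.9 mm / 13746 years ≈ 0.300 mm/yr.

0.300 mm/yr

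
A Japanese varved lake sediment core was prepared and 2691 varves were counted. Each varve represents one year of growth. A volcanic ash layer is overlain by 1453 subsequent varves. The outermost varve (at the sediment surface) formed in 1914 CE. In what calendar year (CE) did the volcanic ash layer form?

461 CE

There are 1453 varves younger than the volcanic ash layer.
Counting back 1453 years from 1914 CE places the volcanic ash layer in 1914 − 1453 = 461 CE.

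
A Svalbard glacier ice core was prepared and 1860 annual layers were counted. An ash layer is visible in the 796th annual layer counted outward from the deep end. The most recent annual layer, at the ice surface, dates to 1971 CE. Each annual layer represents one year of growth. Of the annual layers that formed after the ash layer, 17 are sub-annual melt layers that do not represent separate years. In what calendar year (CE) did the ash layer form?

1860 − 796 = 1064 annual layers lie beyond the ash layer toward the ice surface.
1064 − 17 false = 1047 true annual layers after the ash layer.
1971 − 1047 = 924 CE.

924 CE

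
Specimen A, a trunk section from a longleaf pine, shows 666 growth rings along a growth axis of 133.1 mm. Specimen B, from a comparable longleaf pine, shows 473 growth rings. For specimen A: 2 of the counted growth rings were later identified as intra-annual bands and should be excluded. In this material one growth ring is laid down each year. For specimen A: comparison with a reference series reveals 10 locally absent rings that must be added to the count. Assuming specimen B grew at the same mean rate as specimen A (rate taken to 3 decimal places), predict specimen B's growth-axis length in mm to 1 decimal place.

93.2 mm

Specimen A: correcting the raw count gives 666 − 2 + 10 = 674 true growth rings.
A: Mean rate = 133.1 mm / 674 years ≈ 0.197 mm/year.
Length of B = 0.197 × 473 = 93.2 mm.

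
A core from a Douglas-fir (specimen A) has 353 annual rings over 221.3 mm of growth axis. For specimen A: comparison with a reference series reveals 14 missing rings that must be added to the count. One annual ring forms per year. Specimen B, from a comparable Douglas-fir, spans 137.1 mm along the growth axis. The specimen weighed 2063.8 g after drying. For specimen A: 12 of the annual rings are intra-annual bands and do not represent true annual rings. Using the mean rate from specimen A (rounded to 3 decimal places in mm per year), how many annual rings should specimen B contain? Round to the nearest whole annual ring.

220 annual rings

Specimen A: correcting the raw count gives 353 − 12 + 14 = 355 true annual rings.
A: 221.3 mm over 355 years gives 221.3 / 355 ≈ 0.623 mm/yr.
For B, 137.1 / 0.623 = 220.06 years ≈ 220 annual rings.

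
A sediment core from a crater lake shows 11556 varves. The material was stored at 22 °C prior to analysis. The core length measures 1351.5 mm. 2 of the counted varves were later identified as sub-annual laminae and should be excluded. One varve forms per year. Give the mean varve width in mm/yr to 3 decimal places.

Correcting the raw count gives 11556 − 2 = 11554 true varves.
1351.5 mm over 11554 years gives 1351.5 / 11554 ≈ 0.117 mm/yr.

0.117 mm/yr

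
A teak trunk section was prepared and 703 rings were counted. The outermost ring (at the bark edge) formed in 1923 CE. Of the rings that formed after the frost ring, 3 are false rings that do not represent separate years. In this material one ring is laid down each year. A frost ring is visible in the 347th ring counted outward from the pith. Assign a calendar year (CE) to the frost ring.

1570 CE

The frost ring sits at ring 347 from the pith, so 703 − 347 = 356 rings formed after it.
356 − 3 false = 353 true rings after the frost ring.
Counting back 353 years from 1923 CE places the frost ring in 1923 − 353 = 1570 CE.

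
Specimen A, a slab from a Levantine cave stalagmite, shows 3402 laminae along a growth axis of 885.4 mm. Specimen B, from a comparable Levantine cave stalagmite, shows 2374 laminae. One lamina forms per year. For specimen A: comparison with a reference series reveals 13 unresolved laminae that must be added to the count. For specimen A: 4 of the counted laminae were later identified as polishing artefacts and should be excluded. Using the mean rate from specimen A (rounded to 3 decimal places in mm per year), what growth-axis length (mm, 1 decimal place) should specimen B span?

Specimen A: after corrections the count is 3402 − 4 + 13 = 3411 laminae.
A: Extension rate ≈ 885.4 / 3411 = 0.260 mm per year.
B's length ≈ 0.260 × 2374 = 617.2 mm.

617.2 mm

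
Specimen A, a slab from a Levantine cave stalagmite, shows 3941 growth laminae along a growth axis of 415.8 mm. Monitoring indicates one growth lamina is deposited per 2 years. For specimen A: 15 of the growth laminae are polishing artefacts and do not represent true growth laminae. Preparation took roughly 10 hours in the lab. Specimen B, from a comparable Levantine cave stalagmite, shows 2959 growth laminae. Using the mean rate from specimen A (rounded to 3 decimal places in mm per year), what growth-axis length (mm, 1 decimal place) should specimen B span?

313.7 mm

Specimen A: correcting the raw count gives 3941 − 15 = 3926 true growth laminae.
Specimen A: multiplying by 2 years per growth lamina: 3926 × 2 = 7852 years.
A: Extension rate ≈ 415.8 / 7852 = 0.053 mm per year.
Specimen B: multiplying by 2 years per growth lamina: 2959 × 2 = 5918 years. Length of B = 0.053 × 5918 = 313.7 mm.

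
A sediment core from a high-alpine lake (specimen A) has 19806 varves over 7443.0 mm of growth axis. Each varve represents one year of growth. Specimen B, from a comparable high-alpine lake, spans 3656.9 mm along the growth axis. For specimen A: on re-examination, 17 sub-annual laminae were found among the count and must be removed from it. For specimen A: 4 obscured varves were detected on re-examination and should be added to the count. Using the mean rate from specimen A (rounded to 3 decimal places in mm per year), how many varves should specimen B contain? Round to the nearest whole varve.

9726 varves

Specimen A: true varve count = 19806 − 17 + 4 = 19793.
A: Mean rate = 7443.0 mm / 19793 years ≈ 0.376 mm/yr.
For B, 3656.9 / 0.376 = 9725.80 years ≈ 9726 varves.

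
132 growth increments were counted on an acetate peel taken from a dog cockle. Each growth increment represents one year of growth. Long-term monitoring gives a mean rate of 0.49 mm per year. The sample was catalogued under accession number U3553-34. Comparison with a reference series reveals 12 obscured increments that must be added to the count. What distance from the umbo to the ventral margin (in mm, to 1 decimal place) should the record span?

Correcting the raw count gives 132 + 12 = 144 true growth increments.
Length ≈ 0.49 × 144 = 70.6 mm.

70.6 mm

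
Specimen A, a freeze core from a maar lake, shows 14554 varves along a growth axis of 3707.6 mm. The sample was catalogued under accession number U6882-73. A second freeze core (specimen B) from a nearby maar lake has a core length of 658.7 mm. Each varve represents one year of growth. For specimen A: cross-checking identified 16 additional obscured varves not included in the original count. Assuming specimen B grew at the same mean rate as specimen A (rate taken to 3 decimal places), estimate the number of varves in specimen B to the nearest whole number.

2593 varves

Specimen A: correcting the raw count gives 14554 + 16 = 14570 true varves.
A: Extension rate ≈ 3707.6 / 14570 = 0.254 mm per year.
Specimen B: 658.7 mm / 0.254 mm per year = 2593.31 years ≈ 2593 varves.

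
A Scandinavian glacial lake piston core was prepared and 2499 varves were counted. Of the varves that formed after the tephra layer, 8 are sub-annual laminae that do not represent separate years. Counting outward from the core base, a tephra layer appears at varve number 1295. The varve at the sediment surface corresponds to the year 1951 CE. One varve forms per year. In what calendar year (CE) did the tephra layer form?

2499 − 1295 = 1204 varves lie beyond the tephra layer toward the sediment surface.
Excluding 8 false varves: 1204 − 8 = 1196.
Counting back 1196 years from 1951 CE places the tephra layer in 1951 − 1196 = 755 CE.

755 CE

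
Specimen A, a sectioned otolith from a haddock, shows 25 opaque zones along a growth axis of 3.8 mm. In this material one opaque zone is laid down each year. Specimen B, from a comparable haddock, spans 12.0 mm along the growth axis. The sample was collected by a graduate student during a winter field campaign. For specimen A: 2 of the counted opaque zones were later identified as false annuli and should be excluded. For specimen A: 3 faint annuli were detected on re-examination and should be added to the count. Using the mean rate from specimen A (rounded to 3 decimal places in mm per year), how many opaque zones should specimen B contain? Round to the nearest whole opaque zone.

Specimen A: after corrections the count is 25 − 2 + 3 = 26 opaque zones.
A: Extension rate ≈ 3.8 / 26 = 0.146 mm per year.
Specimen B: 12.0 mm / 0.146 mm per year = 82.19 years ≈ 82 opaque zones.

82 opaque zones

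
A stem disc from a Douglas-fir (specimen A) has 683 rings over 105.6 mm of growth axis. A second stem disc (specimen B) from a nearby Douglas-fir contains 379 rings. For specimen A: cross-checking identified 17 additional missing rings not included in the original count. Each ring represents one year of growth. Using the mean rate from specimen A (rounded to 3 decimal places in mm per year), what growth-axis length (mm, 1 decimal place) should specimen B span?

Specimen A: after corrections the count is 683 + 17 = 700 rings.
A: 105.6 mm over 700 years gives 105.6 / 700 ≈ 0.151 mm per year.
Length of B = 0.151 × 379 = 57.2 mm.

57.2 mm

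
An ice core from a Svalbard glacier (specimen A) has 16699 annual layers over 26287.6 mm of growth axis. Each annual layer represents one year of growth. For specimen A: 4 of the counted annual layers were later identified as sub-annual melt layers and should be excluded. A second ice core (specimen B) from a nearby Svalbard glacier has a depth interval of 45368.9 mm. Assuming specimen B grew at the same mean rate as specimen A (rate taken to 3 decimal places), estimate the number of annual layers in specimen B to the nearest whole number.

28806 annual layers

Specimen A: after corrections the count is 16699 − 4 = 16695 annual layers.
A: Mean rate = 26287.6 mm / 16695 years ≈ 1.575 mm/year.
B spans 45368.9 / 1.575 = 28805.65 years ≈ 28806 annual layers.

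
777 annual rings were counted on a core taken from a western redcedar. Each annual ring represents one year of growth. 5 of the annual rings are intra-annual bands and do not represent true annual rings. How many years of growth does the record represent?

772 years

Adjusted count: 777 − 5 = 772 annual rings.
With a one-to-one annual ring periodicity this is 772 years.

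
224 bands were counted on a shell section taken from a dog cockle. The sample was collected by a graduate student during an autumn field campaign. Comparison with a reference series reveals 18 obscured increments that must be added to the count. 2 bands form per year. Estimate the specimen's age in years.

After corrections the count is 224 + 18 = 242 bands.
With 2 bands per year, 242 / 2 = 121 years.

121 years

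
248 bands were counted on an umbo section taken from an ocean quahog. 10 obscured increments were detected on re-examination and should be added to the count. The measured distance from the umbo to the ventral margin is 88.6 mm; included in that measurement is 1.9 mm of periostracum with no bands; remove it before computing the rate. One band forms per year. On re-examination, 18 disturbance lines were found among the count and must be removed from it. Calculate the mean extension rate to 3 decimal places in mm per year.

After corrections the count is 248 − 18 + 10 = 240 bands.
Removing the 1.9 mm offcut leaves 88.6 − 1.9 = 86.7 mm.
Mean rate = 86.7 mm / 240 years ≈ 0.361 mm per year.

0.361 mm per year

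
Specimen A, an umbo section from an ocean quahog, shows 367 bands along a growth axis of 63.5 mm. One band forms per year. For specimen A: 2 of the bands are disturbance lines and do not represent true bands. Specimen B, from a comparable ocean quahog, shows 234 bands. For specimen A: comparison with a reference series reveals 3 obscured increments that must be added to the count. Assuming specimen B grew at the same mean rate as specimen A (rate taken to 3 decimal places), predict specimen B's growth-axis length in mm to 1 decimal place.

40.5 mm

Specimen A: adjusted count: 367 − 2 + 3 = 368 bands.
A: 63.5 mm over 368 years gives 63.5 / 368 ≈ 0.173 mm/year.
B's length ≈ 0.173 × 234 = 40.5 mm.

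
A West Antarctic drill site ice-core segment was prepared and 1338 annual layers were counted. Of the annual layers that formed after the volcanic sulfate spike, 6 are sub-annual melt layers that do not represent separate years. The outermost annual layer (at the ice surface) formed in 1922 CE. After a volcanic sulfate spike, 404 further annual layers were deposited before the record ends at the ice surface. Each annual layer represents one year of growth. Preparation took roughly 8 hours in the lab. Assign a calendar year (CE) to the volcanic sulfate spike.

There are 404 annual layers younger than the volcanic sulfate spike.
Excluding 6 false annual layers: 404 − 6 = 398.
1922 − 398 = 1524 CE.

1524 CE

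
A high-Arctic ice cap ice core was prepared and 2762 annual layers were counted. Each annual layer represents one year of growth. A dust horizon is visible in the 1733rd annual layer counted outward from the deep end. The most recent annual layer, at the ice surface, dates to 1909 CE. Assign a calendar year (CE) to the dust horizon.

2762 − 1733 = 1029 annual layers lie beyond the dust horizon toward the ice surface.
Counting back 1029 years from 1909 CE places the dust horizon in 1909 − 1029 = 880 CE.

880 CE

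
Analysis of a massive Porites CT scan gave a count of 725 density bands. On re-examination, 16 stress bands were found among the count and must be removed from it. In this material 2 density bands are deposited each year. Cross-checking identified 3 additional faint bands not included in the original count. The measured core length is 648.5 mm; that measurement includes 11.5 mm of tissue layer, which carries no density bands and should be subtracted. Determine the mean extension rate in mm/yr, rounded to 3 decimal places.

Correcting the raw count gives 725 − 16 + 3 = 712 true density bands.
With 2 density bands per year, 712 / 2 = 356 years.
Net length = 648.5 − 11.5 = 637.0 mm.
Mean rate = 637.0 mm / 356 years ≈ 1.789 mm/yr.

1.789 mm/yr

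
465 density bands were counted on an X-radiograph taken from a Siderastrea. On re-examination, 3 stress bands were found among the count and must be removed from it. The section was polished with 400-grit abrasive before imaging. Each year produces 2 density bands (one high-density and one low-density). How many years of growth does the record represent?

Adjusted count: 465 − 3 = 462 density bands.
Dividing by 2 density bands per year: 462 / 2 = 231 years.

231 years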